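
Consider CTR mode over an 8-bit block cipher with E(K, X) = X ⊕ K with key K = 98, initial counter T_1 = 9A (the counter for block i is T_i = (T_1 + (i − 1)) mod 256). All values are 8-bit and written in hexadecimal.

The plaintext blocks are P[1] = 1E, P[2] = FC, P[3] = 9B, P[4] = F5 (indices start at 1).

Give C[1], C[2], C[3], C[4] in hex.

CTR encryption: S_i = E(K, T_i) where T_i is the counter for block i; C_i = P_i ⊕ S_i.
C[1]: T = 9A, S = E(K, T) = 02; 1E ⊕ 02 = 1C.
C[2]: T = 9B, S = E(K, T) = 03; FC ⊕ 03 = FF.
C[3]: T = 9C, S = E(K, T) = 04; 9B ⊕ 04 = 9F.
C[4]: T = 9D, S = E(K, T) = 05; F5 ⊕ 05 = F0.

C[1] = 1C, C[2] = FF, C[3] = 9F, C[4] = F0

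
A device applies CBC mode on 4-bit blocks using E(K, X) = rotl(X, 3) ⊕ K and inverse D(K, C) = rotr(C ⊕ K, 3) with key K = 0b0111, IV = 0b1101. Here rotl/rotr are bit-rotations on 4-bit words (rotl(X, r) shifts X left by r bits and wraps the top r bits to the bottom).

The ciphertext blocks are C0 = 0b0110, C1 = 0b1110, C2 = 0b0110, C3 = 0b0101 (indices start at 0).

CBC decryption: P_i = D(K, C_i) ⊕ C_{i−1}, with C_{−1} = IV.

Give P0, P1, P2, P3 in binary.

P0: D(K, 0b0110) = 0b0010; 0b0010 ⊕ 0b1101 = 0b1111.
P1: D(K, 0b1110) = 0b0011; 0b0011 ⊕ 0b0110 = 0b0101.
P2: D(K, 0b0110) = 0b0010; 0b0010 ⊕ 0b1110 = 0b1100.
P3: D(K, 0b0101) = 0b0100; 0b0100 ⊕ 0b0110 = 0b0010.

P0 = 0b1111, P1 = 0b0101, P2 = 0b1100, P3 = 0b0010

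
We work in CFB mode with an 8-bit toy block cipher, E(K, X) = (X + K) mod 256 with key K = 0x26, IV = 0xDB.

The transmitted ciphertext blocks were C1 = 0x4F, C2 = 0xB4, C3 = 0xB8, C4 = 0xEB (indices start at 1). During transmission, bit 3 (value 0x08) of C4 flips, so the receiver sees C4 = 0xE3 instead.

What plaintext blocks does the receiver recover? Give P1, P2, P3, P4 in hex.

P1 = 0x4E, P2 = 0xC1, P3 = 0x62, P4 = 0x3D

CFB decryption: P_i = C_i ⊕ E(K, C_{i−1}), with C_{0} = IV.
Only C4 changed, to 0xE3. In CFB, a change in C_i flips the same bit in P_i and garbles P_{i+1}. Decrypting the received ciphertext:
P1: E(K, 0xDB) = 0x01; 0x4F ⊕ 0x01 = 0x4E.
P2: E(K, 0x4F) = 0x75; 0xB4 ⊕ 0x75 = 0xC1.
P3: E(K, 0xB4) = 0xDA; 0xB8 ⊕ 0xDA = 0x62.
P4: E(K, 0xB8) = 0xDE; 0xE3 ⊕ 0xDE = 0x3D.
Blocks that differ from the original plaintext: P4.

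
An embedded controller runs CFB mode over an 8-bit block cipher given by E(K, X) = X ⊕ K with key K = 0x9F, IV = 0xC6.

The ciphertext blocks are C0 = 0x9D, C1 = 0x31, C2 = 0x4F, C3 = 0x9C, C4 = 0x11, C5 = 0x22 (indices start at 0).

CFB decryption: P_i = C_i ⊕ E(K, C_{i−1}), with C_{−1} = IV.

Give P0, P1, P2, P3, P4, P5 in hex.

P0: E(K, 0xC6) = 0x59; 0x9D ⊕ 0x59 = 0xC4.
P1: E(K, 0x9D) = 0x02; 0x31 ⊕ 0x02 = 0x33.
P2: E(K, 0x31) = 0xAE; 0x4F ⊕ 0xAE = 0xE1.
P3: E(K, 0x4F) = 0xD0; 0x9C ⊕ 0xD0 = 0x4C.
P4: E(K, 0x9C) = 0x03; 0x11 ⊕ 0x03 = 0x12.
P5: E(K, 0x11) = 0x8E; 0x22 ⊕ 0x8E = 0xAC.

P0 = 0xC4, P1 = 0x33, P2 = 0xE1, P3 = 0x4C, P4 = 0x12, P5 = 0xAC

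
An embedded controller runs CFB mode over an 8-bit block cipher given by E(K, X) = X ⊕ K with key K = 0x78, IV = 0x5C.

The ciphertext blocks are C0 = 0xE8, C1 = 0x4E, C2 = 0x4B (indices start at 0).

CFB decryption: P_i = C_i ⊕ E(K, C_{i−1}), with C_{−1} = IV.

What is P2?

P2 = 0x7D

P2: E(K, 0x4E) = 0x36; 0x4B ⊕ 0x36 = 0x7D.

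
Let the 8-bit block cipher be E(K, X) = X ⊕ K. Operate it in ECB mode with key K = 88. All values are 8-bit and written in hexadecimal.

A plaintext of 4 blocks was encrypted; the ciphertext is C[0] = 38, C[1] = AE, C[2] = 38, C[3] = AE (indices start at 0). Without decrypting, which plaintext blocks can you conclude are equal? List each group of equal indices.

ECB encrypts each block independently with the same key, so equal ciphertext blocks imply equal plaintext blocks.
C[0] = C[2] = 38, so P[0] = P[2].
C[1] = C[3] = AE, so P[1] = P[3].

P[0] = P[2]; P[1] = P[3]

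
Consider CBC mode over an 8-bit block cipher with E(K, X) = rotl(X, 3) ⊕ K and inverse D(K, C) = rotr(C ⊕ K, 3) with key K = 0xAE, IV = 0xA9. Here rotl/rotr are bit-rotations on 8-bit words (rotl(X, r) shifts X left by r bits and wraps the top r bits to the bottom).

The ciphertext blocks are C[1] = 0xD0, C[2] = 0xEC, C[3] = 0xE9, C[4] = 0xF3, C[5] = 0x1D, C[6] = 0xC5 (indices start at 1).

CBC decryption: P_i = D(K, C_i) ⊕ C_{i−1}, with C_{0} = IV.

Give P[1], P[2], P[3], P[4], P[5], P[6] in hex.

P[1]: D(K, 0xD0) = 0xCF; 0xCF ⊕ 0xA9 = 0x66.
P[2]: D(K, 0xEC) = 0x48; 0x48 ⊕ 0xD0 = 0x98.
P[3]: D(K, 0xE9) = 0xE8; 0xE8 ⊕ 0xEC = 0x04.
P[4]: D(K, 0xF3) = 0xAB; 0xAB ⊕ 0xE9 = 0x42.
P[5]: D(K, 0x1D) = 0x76; 0x76 ⊕ 0xF3 = 0x85.
P[6]: D(K, 0xC5) = 0x6D; 0x6D ⊕ 0x1D = 0x70.

P[1] = 0x66, P[2] = 0x98, P[3] = 0x04, P[4] = 0x42, P[5] = 0x85, P[6] = 0x70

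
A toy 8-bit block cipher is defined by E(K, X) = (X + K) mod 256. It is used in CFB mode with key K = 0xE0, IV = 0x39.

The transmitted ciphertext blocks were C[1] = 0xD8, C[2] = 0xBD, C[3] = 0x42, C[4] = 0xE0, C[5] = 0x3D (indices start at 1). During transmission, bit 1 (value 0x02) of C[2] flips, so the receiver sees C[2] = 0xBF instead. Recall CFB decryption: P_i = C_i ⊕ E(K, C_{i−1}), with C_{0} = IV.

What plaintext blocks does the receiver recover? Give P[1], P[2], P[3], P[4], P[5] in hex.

P[1] = 0xC1, P[2] = 0x07, P[3] = 0xDD, P[4] = 0xC2, P[5] = 0xFD

Only C[2] changed, to 0xBF. In CFB, a change in C_i flips the same bit in P_i and garbles P_{i+1}. Decrypting the received ciphertext:
P[1]: E(K, 0x39) = 0x19; 0xD8 ⊕ 0x19 = 0xC1.
P[2]: E(K, 0xD8) = 0xB8; 0xBF ⊕ 0xB8 = 0x07.
P[3]: E(K, 0xBF) = 0x9F; 0x42 ⊕ 0x9F = 0xDD.
P[4]: E(K, 0x42) = 0x22; 0xE0 ⊕ 0x22 = 0xC2.
P[5]: E(K, 0xE0) = 0xC0; 0x3D ⊕ 0xC0 = 0xFD.
Blocks that differ from the original plaintext: P[2], P[3].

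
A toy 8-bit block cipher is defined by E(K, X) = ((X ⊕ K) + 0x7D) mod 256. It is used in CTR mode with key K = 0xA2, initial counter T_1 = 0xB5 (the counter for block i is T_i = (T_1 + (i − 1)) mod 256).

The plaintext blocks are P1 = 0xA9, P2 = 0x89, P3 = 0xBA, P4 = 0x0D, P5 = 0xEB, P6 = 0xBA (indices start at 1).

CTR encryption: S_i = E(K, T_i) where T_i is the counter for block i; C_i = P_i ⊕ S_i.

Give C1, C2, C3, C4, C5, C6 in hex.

C1: T = 0xB5, S = E(K, T) = 0x94; 0xA9 ⊕ 0x94 = 0x3D.
C2: T = 0xB6, S = E(K, T) = 0x91; 0x89 ⊕ 0x91 = 0x18.
C3: T = 0xB7, S = E(K, T) = 0x92; 0xBA ⊕ 0x92 = 0x28.
C4: T = 0xB8, S = E(K, T) = 0x97; 0x0D ⊕ 0x97 = 0x9A.
C5: T = 0xB9, S = E(K, T) = 0x98; 0xEB ⊕ 0x98 = 0x73.
C6: T = 0xBA, S = E(K, T) = 0x95; 0xBA ⊕ 0x95 = 0x2F.

C1 = 0x3D, C2 = 0x18, C3 = 0x28, C4 = 0x9A, C5 = 0x73, C6 = 0x2F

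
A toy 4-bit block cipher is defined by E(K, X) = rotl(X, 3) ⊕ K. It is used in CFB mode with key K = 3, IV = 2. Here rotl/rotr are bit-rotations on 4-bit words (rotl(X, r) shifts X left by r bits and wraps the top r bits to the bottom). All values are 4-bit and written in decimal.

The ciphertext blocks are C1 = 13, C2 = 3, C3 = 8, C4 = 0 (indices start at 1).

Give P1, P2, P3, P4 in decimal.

P1 = 15, P2 = 14, P3 = 2, P4 = 7

CFB decryption: P_i = C_i ⊕ E(K, C_{i−1}), with C_{0} = IV.
P1: E(K, 2) = 2; 13 ⊕ 2 = 15.
P2: E(K, 13) = 13; 3 ⊕ 13 = 14.
P3: E(K, 3) = 10; 8 ⊕ 10 = 2.
P4: E(K, 8) = 7; 0 ⊕ 7 = 7.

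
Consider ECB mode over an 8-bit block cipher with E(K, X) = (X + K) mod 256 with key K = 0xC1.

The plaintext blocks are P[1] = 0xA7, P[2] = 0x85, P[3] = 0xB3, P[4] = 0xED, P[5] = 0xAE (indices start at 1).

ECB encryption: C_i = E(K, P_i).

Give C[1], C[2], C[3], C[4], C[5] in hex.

C[1] = 0x68, C[2] = 0x46, C[3] = 0x74, C[4] = 0xAE, C[5] = 0x6F

C[1]: E(K, 0xA7) = 0x68.
C[2]: E(K, 0x85) = 0x46.
C[3]: E(K, 0xB3) = 0x74.
C[4]: E(K, 0xED) = 0xAE.
C[5]: E(K, 0xAE) = 0x6F.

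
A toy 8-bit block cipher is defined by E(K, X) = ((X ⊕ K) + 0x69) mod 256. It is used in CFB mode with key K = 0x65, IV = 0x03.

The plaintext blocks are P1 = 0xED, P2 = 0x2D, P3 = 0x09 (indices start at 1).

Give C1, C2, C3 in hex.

CFB encryption: C_i = P_i ⊕ E(K, C_{i−1}), with C_{0} = IV.
C1: E(K, 0x03) = 0xCF; 0xED ⊕ 0xCF = 0x22.
C2: E(K, 0x22) = 0xB0; 0x2D ⊕ 0xB0 = 0x9D.
C3: E(K, 0x9D) = 0x61; 0x09 ⊕ 0x61 = 0x68.

C1 = 0x22, C2 = 0x9D, C3 = 0x68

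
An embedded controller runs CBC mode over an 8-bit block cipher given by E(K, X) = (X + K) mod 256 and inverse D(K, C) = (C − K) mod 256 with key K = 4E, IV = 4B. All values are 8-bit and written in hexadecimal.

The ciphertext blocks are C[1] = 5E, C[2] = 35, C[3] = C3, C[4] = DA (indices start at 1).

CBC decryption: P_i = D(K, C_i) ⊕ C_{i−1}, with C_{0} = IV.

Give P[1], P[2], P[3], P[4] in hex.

P[1] = 5B, P[2] = B9, P[3] = 40, P[4] = 4F

P[1]: D(K, 5E) = 10; 10 ⊕ 4B = 5B.
P[2]: D(K, 35) = E7; E7 ⊕ 5E = B9.
P[3]: D(K, C3) = 75; 75 ⊕ 35 = 40.
P[4]: D(K, DA) = 8C; 8C ⊕ C3 = 4F.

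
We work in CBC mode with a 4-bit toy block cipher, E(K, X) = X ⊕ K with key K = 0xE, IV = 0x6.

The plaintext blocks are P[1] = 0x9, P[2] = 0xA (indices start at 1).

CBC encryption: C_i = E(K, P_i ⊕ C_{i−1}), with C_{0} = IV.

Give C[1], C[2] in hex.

C[1]: P[1] ⊕ 0x6 = 0xF; E(K, 0xF) = 0x1.
C[2]: P[2] ⊕ 0x1 = 0xB; E(K, 0xB) = 0x5.

C[1] = 0x1, C[2] = 0x5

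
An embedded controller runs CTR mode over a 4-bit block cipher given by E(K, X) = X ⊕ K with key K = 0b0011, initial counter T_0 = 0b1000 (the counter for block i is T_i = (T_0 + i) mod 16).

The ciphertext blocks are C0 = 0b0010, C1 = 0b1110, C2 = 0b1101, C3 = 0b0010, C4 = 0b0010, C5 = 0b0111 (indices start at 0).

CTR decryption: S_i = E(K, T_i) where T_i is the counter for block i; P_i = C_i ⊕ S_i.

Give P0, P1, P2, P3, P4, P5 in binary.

P0: T = 0b1000, S = E(K, T) = 0b1011; 0b0010 ⊕ 0b1011 = 0b1001.
P1: T = 0b1001, S = E(K, T) = 0b1010; 0b1110 ⊕ 0b1010 = 0b0100.
P2: T = 0b1010, S = E(K, T) = 0b1001; 0b1101 ⊕ 0b1001 = 0b0100.
P3: T = 0b1011, S = E(K, T) = 0b1000; 0b0010 ⊕ 0b1000 = 0b1010.
P4: T = 0b1100, S = E(K, T) = 0b1111; 0b0010 ⊕ 0b1111 = 0b1101.
P5: T = 0b1101, S = E(K, T) = 0b1110; 0b0111 ⊕ 0b1110 = 0b1001.

P0 = 0b1001, P1 = 0b0100, P2 = 0b0100, P3 = 0b1010, P4 = 0b1101, P5 = 0b1001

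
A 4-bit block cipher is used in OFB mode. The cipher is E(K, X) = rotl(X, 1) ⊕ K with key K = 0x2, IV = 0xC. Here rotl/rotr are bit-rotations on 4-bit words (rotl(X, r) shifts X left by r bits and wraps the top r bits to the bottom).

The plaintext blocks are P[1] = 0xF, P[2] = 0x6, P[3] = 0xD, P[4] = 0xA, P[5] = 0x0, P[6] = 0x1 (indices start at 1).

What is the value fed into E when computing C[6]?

0x4

OFB encryption: S_i = E(K, S_{i−1}) with S_{0} = IV; C_i = P_i ⊕ S_i.
C[1]: S = E(K, 0xC) = 0xB; 0xF ⊕ 0xB = 0x4.
C[2]: S = E(K, 0xB) = 0x5; 0x6 ⊕ 0x5 = 0x3.
C[3]: S = E(K, 0x5) = 0x8; 0xD ⊕ 0x8 = 0x5.
C[4]: S = E(K, 0x8) = 0x3; 0xA ⊕ 0x3 = 0x9.
C[5]: S = E(K, 0x3) = 0x4; 0x0 ⊕ 0x4 = 0x4.
C[6]: S = E(K, 0x4) = 0xA; 0x1 ⊕ 0xA = 0xB.
So the input to E for block [6] is 0x4.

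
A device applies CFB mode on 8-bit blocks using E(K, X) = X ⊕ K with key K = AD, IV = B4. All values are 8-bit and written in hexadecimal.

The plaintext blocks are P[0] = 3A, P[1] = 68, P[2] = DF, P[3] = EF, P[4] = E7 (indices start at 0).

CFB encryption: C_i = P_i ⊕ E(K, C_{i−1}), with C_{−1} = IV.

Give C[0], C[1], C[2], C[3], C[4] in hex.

C[0] = 23, C[1] = E6, C[2] = 94, C[3] = D6, C[4] = 9C

C[0]: E(K, B4) = 19; 3A ⊕ 19 = 23.
C[1]: E(K, 23) = 8E; 68 ⊕ 8E = E6.
C[2]: E(K, E6) = 4B; DF ⊕ 4B = 94.
C[3]: E(K, 94) = 39; EF ⊕ 39 = D6.
C[4]: E(K, D6) = 7B; E7 ⊕ 7B = 9C.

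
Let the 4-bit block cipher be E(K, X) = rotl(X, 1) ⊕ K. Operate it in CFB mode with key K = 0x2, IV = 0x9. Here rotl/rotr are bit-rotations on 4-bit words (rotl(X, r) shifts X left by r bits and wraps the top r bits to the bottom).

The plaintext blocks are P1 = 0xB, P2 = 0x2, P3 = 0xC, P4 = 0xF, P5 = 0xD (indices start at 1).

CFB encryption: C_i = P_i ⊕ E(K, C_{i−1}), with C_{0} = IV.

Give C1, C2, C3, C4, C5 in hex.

C1 = 0xA, C2 = 0x5, C3 = 0x4, C4 = 0x5, C5 = 0x5

C1: E(K, 0x9) = 0x1; 0xB ⊕ 0x1 = 0xA.
C2: E(K, 0xA) = 0x7; 0x2 ⊕ 0x7 = 0x5.
C3: E(K, 0x5) = 0x8; 0xC ⊕ 0x8 = 0x4.
C4: E(K, 0x4) = 0xA; 0xF ⊕ 0xA = 0x5.
C5: E(K, 0x5) = 0x8; 0xD ⊕ 0x8 = 0x5.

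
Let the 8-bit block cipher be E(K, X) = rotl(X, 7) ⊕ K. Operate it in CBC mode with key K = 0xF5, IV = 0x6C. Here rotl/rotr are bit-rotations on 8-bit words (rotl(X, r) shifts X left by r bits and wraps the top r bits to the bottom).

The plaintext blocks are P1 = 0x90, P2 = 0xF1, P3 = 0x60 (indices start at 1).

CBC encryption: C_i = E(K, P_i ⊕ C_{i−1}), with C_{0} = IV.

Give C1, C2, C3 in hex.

C1 = 0x8B, C2 = 0xC8, C3 = 0xA1

C1: P1 ⊕ 0x6C = 0xFC; E(K, 0xFC) = 0x8B.
C2: P2 ⊕ 0x8B = 0x7A; E(K, 0x7A) = 0xC8.
C3: P3 ⊕ 0xC8 = 0xA8; E(K, 0xA8) = 0xA1.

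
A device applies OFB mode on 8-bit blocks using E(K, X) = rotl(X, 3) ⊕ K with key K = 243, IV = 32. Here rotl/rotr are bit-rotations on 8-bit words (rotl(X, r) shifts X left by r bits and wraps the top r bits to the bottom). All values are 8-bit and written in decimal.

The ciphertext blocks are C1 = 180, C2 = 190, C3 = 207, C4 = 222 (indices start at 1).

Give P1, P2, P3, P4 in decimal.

OFB decryption: S_i = E(K, S_{i−1}) with S_{0} = IV; P_i = C_i ⊕ S_i.
P1: S = E(K, 32) = 242; 180 ⊕ 242 = 70.
P2: S = E(K, 242) = 100; 190 ⊕ 100 = 218.
P3: S = E(K, 100) = 208; 207 ⊕ 208 = 31.
P4: S = E(K, 208) = 117; 222 ⊕ 117 = 171.

P1 = 70, P2 = 218, P3 = 31, P4 = 171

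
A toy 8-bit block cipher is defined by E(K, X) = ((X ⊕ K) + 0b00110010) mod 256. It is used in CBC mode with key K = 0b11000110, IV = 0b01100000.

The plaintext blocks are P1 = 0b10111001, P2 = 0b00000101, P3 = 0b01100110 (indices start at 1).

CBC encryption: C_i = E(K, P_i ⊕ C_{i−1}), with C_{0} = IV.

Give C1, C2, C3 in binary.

C1 = 0b01010001, C2 = 0b11000100, C3 = 0b10010110

C1: P1 ⊕ 0b01100000 = 0b11011001; E(K, 0b11011001) = 0b01010001.
C2: P2 ⊕ 0b01010001 = 0b01010100; E(K, 0b01010100) = 0b11000100.
C3: P3 ⊕ 0b11000100 = 0b10100010; E(K, 0b10100010) = 0b10010110.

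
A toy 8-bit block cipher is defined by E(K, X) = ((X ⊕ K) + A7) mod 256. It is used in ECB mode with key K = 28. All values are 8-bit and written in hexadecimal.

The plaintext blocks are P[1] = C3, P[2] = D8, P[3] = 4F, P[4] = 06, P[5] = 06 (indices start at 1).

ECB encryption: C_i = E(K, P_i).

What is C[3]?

C[3] = 0E

C[3]: E(K, 4F) = 0E.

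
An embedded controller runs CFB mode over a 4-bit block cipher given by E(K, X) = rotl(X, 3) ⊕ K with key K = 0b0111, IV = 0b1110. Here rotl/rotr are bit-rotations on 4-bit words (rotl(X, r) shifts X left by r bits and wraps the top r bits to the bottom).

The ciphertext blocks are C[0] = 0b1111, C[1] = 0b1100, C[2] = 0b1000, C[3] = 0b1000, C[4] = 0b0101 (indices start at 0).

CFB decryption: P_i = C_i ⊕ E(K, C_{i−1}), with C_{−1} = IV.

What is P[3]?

P[3]: E(K, 0b1000) = 0b0011; 0b1000 ⊕ 0b0011 = 0b1011.

P[3] = 0b1011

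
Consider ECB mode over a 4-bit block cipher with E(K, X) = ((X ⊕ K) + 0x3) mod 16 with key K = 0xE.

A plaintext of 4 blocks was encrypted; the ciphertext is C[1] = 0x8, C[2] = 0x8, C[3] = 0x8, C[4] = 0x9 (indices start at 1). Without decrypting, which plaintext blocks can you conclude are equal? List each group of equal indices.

ECB encrypts each block independently with the same key, so equal ciphertext blocks imply equal plaintext blocks.
C[1] = C[2] = C[3] = 0x8, so P[1] = P[2] = P[3].

P[1] = P[2] = P[3]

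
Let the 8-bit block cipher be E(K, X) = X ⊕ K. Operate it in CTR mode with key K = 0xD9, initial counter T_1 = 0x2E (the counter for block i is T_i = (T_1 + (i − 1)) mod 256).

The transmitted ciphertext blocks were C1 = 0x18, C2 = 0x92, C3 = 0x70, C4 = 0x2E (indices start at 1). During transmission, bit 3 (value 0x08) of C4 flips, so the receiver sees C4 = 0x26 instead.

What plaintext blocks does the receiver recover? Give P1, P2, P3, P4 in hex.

CTR decryption: S_i = E(K, T_i) where T_i is the counter for block i; P_i = C_i ⊕ S_i.
Only C4 changed, to 0x26. In CTR, a change in C_i flips the same bit in P_i only; the keystream is unaffected. Decrypting the received ciphertext:
P1: T = 0x2E, S = E(K, T) = 0xF7; 0x18 ⊕ 0xF7 = 0xEF.
P2: T = 0x2F, S = E(K, T) = 0xF6; 0x92 ⊕ 0xF6 = 0x64.
P3: T = 0x30, S = E(K, T) = 0xE9; 0x70 ⊕ 0xE9 = 0x99.
P4: T = 0x31, S = E(K, T) = 0xE8; 0x26 ⊕ 0xE8 = 0xCE.
Blocks that differ from the original plaintext: P4.

P1 = 0xEF, P2 = 0x64, P3 = 0x99, P4 = 0xCE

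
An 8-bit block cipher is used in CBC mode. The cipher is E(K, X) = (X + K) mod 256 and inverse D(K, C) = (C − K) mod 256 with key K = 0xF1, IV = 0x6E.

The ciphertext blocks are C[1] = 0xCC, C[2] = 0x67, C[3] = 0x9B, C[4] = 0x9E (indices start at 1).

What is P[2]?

P[2] = 0xBA

CBC decryption: P_i = D(K, C_i) ⊕ C_{i−1}, with C_{0} = IV.
P[2]: D(K, 0x67) = 0x76; 0x76 ⊕ 0xCC = 0xBA.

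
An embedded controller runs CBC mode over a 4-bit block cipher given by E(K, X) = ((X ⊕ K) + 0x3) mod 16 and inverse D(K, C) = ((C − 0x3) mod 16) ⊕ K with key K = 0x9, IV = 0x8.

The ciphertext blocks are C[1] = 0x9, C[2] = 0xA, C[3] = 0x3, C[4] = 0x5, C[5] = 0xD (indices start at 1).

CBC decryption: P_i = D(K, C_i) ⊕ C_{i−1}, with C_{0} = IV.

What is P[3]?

P[3]: D(K, 0x3) = 0x9; 0x9 ⊕ 0xA = 0x3.

P[3] = 0x3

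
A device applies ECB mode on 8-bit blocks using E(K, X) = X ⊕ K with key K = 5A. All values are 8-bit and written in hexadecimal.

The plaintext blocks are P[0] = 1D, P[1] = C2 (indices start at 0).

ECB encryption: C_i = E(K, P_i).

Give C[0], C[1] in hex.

C[0]: E(K, 1D) = 47.
C[1]: E(K, C2) = 98.

C[0] = 47, C[1] = 98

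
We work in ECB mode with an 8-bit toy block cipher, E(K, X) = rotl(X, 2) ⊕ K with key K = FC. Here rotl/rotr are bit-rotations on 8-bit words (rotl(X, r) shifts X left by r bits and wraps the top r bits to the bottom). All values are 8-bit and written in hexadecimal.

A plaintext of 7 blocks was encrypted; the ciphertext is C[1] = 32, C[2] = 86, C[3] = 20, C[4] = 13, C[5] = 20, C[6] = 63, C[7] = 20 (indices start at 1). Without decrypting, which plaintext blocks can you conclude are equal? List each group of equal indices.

P[3] = P[5] = P[7]

ECB encrypts each block independently with the same key, so equal ciphertext blocks imply equal plaintext blocks.
C[3] = C[5] = C[7] = 20, so P[3] = P[5] = P[7].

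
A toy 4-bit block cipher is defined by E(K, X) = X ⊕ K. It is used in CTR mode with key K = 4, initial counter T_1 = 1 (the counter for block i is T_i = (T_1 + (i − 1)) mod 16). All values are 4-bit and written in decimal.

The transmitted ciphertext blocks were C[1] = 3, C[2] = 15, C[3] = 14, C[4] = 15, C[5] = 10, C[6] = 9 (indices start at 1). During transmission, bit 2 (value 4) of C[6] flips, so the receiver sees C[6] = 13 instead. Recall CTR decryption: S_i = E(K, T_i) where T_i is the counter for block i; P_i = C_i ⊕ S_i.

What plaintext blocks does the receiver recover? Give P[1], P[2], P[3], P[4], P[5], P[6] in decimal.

P[1] = 6, P[2] = 9, P[3] = 9, P[4] = 15, P[5] = 11, P[6] = 15

Only C[6] changed, to 13. In CTR, a change in C_i flips the same bit in P_i only; the keystream is unaffected. Decrypting the received ciphertext:
P[1]: T = 1, S = E(K, T) = 5; 3 ⊕ 5 = 6.
P[2]: T = 2, S = E(K, T) = 6; 15 ⊕ 6 = 9.
P[3]: T = 3, S = E(K, T) = 7; 14 ⊕ 7 = 9.
P[4]: T = 4, S = E(K, T) = 0; 15 ⊕ 0 = 15.
P[5]: T = 5, S = E(K, T) = 1; 10 ⊕ 1 = 11.
P[6]: T = 6, S = E(K, T) = 2; 13 ⊕ 2 = 15.
Blocks that differ from the original plaintext: P[6].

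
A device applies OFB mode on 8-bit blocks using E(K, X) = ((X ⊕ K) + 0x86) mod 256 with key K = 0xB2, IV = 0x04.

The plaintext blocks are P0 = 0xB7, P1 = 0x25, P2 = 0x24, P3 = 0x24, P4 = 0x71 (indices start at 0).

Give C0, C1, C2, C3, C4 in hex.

C0 = 0x8B, C1 = 0x31, C2 = 0x08, C3 = 0x00, C4 = 0x6D

OFB encryption: S_i = E(K, S_{i−1}) with S_{−1} = IV; C_i = P_i ⊕ S_i.
C0: S = E(K, 0x04) = 0x3C; 0xB7 ⊕ 0x3C = 0x8B.
C1: S = E(K, 0x3C) = 0x14; 0x25 ⊕ 0x14 = 0x31.
C2: S = E(K, 0x14) = 0x2C; 0x24 ⊕ 0x2C = 0x08.
C3: S = E(K, 0x2C) = 0x24; 0x24 ⊕ 0x24 = 0x00.
C4: S = E(K, 0x24) = 0x1C; 0x71 ⊕ 0x1C = 0x6D.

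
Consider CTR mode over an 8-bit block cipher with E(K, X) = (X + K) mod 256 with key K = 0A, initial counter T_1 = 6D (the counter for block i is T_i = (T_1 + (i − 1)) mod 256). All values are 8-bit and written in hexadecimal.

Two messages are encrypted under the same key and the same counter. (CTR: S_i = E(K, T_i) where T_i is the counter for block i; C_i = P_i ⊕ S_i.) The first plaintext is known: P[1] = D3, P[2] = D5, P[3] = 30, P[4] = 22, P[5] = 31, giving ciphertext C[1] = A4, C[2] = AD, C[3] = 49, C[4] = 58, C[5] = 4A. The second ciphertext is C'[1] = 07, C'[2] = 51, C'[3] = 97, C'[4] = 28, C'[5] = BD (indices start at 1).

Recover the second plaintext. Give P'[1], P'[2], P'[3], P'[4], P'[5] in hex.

P'[1] = 70, P'[2] = 29, P'[3] = EE, P'[4] = 52, P'[5] = C6

In CTR with a reused counter, both messages share the same keystream S_i, so C_i ⊕ C'_i = P_i ⊕ P'_i and thus P'_i = P_i ⊕ C_i ⊕ C'_i.
P'[1]: D3 ⊕ A4 ⊕ 07 = 70.
P'[2]: D5 ⊕ AD ⊕ 51 = 29.
P'[3]: 30 ⊕ 49 ⊕ 97 = EE.
P'[4]: 22 ⊕ 58 ⊕ 28 = 52.
P'[5]: 31 ⊕ 4A ⊕ BD = C6.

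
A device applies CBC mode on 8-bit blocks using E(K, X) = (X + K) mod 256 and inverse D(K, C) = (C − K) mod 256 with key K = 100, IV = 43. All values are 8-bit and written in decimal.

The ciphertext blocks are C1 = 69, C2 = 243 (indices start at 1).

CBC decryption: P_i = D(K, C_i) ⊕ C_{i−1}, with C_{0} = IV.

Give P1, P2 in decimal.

P1: D(K, 69) = 225; 225 ⊕ 43 = 202.
P2: D(K, 243) = 143; 143 ⊕ 69 = 202.

P1 = 202, P2 = 202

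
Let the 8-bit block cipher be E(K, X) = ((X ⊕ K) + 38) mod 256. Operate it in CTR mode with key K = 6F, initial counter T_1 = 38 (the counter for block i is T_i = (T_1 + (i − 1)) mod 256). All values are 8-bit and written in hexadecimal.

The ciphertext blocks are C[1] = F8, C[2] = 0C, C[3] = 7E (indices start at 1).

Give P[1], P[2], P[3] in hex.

CTR decryption: S_i = E(K, T_i) where T_i is the counter for block i; P_i = C_i ⊕ S_i.
P[1]: T = 38, S = E(K, T) = 8F; F8 ⊕ 8F = 77.
P[2]: T = 39, S = E(K, T) = 8E; 0C ⊕ 8E = 82.
P[3]: T = 3A, S = E(K, T) = 8D; 7E ⊕ 8D = F3.

P[1] = 77, P[2] = 82, P[3] = F3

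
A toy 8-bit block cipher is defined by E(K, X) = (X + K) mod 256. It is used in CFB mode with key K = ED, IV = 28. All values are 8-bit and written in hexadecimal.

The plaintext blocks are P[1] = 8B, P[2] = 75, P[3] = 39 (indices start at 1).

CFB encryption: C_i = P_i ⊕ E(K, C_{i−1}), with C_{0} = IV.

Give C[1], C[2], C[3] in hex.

C[1]: E(K, 28) = 15; 8B ⊕ 15 = 9E.
C[2]: E(K, 9E) = 8B; 75 ⊕ 8B = FE.
C[3]: E(K, FE) = EB; 39 ⊕ EB = D2.

C[1] = 9E, C[2] = FE, C[3] = D2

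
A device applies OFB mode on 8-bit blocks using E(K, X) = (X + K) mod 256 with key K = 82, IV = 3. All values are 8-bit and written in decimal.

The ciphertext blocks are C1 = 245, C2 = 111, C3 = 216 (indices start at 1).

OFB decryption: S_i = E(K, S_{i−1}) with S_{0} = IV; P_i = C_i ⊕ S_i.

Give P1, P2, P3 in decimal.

P1 = 160, P2 = 200, P3 = 33

P1: S = E(K, 3) = 85; 245 ⊕ 85 = 160.
P2: S = E(K, 85) = 167; 111 ⊕ 167 = 200.
P3: S = E(K, 167) = 249; 216 ⊕ 249 = 33.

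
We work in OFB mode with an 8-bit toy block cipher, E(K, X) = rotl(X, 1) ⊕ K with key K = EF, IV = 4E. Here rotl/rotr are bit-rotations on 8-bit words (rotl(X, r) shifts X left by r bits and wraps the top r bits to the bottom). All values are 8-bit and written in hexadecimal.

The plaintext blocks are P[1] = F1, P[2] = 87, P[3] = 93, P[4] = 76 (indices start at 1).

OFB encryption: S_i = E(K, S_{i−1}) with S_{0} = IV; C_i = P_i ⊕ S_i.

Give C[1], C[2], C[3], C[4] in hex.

C[1]: S = E(K, 4E) = 73; F1 ⊕ 73 = 82.
C[2]: S = E(K, 73) = 09; 87 ⊕ 09 = 8E.
C[3]: S = E(K, 09) = FD; 93 ⊕ FD = 6E.
C[4]: S = E(K, FD) = 14; 76 ⊕ 14 = 62.

C[1] = 82, C[2] = 8E, C[3] = 6E, C[4] = 62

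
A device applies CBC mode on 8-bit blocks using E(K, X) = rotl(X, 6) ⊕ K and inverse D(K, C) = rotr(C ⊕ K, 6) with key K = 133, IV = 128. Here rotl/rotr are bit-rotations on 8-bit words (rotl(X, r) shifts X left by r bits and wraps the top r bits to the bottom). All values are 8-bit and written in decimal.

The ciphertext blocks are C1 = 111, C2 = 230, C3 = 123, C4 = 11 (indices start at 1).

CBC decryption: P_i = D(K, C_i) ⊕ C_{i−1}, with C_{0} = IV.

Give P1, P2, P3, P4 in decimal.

P1 = 43, P2 = 226, P3 = 29, P4 = 65

P1: D(K, 111) = 171; 171 ⊕ 128 = 43.
P2: D(K, 230) = 141; 141 ⊕ 111 = 226.
P3: D(K, 123) = 251; 251 ⊕ 230 = 29.
P4: D(K, 11) = 58; 58 ⊕ 123 = 65.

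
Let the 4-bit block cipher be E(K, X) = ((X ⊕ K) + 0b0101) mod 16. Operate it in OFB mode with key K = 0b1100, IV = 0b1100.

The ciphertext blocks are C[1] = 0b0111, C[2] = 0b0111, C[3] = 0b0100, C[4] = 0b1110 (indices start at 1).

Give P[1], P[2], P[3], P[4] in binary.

P[1] = 0b0010, P[2] = 0b1001, P[3] = 0b0011, P[4] = 0b1110

OFB decryption: S_i = E(K, S_{i−1}) with S_{0} = IV; P_i = C_i ⊕ S_i.
P[1]: S = E(K, 0b1100) = 0b0101; 0b0111 ⊕ 0b0101 = 0b0010.
P[2]: S = E(K, 0b0101) = 0b1110; 0b0111 ⊕ 0b1110 = 0b1001.
P[3]: S = E(K, 0b1110) = 0b0111; 0b0100 ⊕ 0b0111 = 0b0011.
P[4]: S = E(K, 0b0111) = 0b0000; 0b1110 ⊕ 0b0000 = 0b1110.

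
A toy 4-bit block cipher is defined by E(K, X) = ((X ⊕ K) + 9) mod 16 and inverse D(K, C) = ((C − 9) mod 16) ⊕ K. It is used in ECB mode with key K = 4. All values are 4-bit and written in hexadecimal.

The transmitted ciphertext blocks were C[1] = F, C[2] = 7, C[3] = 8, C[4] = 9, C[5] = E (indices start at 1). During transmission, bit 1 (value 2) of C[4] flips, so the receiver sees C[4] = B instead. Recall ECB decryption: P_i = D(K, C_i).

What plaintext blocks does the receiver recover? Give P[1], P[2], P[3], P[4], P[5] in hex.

Only C[4] changed, to B. In ECB, a change in C_i affects only P_i. Decrypting the received ciphertext:
P[1]: D(K, F) = 2.
P[2]: D(K, 7) = A.
P[3]: D(K, 8) = B.
P[4]: D(K, B) = 6.
P[5]: D(K, E) = 1.
Blocks that differ from the original plaintext: P[4].

P[1] = 2, P[2] = A, P[3] = B, P[4] = 6, P[5] = 1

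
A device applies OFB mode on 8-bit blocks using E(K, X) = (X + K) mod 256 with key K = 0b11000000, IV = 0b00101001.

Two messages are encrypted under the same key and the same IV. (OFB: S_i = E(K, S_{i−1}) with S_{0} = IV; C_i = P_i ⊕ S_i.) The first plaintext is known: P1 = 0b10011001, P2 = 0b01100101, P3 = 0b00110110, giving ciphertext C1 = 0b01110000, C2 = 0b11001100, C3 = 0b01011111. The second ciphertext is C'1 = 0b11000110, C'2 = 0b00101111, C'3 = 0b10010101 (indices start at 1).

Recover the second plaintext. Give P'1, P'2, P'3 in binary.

In OFB with a reused IV, both messages share the same keystream S_i, so C_i ⊕ C'_i = P_i ⊕ P'_i and thus P'_i = P_i ⊕ C_i ⊕ C'_i.
P'1: 0b10011001 ⊕ 0b01110000 ⊕ 0b11000110 = 0b00101111.
P'2: 0b01100101 ⊕ 0b11001100 ⊕ 0b00101111 = 0b10000110.
P'3: 0b00110110 ⊕ 0b01011111 ⊕ 0b10010101 = 0b11111100.

P'1 = 0b00101111, P'2 = 0b10000110, P'3 = 0b11111100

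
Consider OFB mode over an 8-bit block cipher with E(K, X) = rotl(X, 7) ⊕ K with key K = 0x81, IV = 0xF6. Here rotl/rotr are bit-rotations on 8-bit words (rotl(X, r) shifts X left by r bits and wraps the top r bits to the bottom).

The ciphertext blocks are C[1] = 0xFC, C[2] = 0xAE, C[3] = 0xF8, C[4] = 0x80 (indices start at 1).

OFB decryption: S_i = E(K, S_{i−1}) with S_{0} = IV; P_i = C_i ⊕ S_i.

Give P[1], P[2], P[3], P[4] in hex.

P[1] = 0x06, P[2] = 0x52, P[3] = 0x07, P[4] = 0xFE

P[1]: S = E(K, 0xF6) = 0xFA; 0xFC ⊕ 0xFA = 0x06.
P[2]: S = E(K, 0xFA) = 0xFC; 0xAE ⊕ 0xFC = 0x52.
P[3]: S = E(K, 0xFC) = 0xFF; 0xF8 ⊕ 0xFF = 0x07.
P[4]: S = E(K, 0xFF) = 0x7E; 0x80 ⊕ 0x7E = 0xFE.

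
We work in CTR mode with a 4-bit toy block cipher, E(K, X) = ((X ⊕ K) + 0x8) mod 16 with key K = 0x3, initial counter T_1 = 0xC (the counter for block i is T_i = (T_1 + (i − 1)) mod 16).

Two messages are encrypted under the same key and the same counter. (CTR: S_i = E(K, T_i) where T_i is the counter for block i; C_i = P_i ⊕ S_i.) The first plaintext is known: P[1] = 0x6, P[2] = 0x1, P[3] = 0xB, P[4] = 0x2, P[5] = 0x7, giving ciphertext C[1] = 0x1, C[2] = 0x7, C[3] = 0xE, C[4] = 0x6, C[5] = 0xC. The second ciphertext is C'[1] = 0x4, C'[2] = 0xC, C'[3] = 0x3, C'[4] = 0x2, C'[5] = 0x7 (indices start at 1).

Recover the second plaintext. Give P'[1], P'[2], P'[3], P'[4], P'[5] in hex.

P'[1] = 0x3, P'[2] = 0xA, P'[3] = 0x6, P'[4] = 0x6, P'[5] = 0xC

In CTR with a reused counter, both messages share the same keystream S_i, so C_i ⊕ C'_i = P_i ⊕ P'_i and thus P'_i = P_i ⊕ C_i ⊕ C'_i.
P'[1]: 0x6 ⊕ 0x1 ⊕ 0x4 = 0x3.
P'[2]: 0x1 ⊕ 0x7 ⊕ 0xC = 0xA.
P'[3]: 0xB ⊕ 0xE ⊕ 0x3 = 0x6.
P'[4]: 0x2 ⊕ 0x6 ⊕ 0x2 = 0x6.
P'[5]: 0x7 ⊕ 0xC ⊕ 0x7 = 0xC.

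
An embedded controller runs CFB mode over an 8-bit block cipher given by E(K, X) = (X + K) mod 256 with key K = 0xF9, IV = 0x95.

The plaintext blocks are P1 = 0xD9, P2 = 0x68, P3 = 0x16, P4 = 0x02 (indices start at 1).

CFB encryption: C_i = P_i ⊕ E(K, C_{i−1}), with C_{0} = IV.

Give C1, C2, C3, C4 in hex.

C1: E(K, 0x95) = 0x8E; 0xD9 ⊕ 0x8E = 0x57.
C2: E(K, 0x57) = 0x50; 0x68 ⊕ 0x50 = 0x38.
C3: E(K, 0x38) = 0x31; 0x16 ⊕ 0x31 = 0x27.
C4: E(K, 0x27) = 0x20; 0x02 ⊕ 0x20 = 0x22.

C1 = 0x57, C2 = 0x38, C3 = 0x27, C4 = 0x22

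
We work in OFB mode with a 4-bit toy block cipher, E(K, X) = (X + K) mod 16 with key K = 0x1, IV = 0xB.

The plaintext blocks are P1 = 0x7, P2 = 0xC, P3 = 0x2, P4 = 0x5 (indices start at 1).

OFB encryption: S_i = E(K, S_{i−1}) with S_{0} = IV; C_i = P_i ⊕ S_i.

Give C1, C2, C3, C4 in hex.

C1 = 0xB, C2 = 0x1, C3 = 0xC, C4 = 0xA

C1: S = E(K, 0xB) = 0xC; 0x7 ⊕ 0xC = 0xB.
C2: S = E(K, 0xC) = 0xD; 0xC ⊕ 0xD = 0x1.
C3: S = E(K, 0xD) = 0xE; 0x2 ⊕ 0xE = 0xC.
C4: S = E(K, 0xE) = 0xF; 0x5 ⊕ 0xF = 0xA.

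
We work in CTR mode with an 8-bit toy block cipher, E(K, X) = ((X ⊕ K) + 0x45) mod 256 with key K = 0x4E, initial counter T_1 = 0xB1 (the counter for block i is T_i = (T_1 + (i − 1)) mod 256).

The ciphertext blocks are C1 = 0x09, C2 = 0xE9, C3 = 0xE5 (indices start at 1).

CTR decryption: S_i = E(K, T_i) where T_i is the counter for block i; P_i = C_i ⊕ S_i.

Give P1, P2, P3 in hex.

P1 = 0x4D, P2 = 0xA8, P3 = 0xA7

P1: T = 0xB1, S = E(K, T) = 0x44; 0x09 ⊕ 0x44 = 0x4D.
P2: T = 0xB2, S = E(K, T) = 0x41; 0xE9 ⊕ 0x41 = 0xA8.
P3: T = 0xB3, S = E(K, T) = 0x42; 0xE5 ⊕ 0x42 = 0xA7.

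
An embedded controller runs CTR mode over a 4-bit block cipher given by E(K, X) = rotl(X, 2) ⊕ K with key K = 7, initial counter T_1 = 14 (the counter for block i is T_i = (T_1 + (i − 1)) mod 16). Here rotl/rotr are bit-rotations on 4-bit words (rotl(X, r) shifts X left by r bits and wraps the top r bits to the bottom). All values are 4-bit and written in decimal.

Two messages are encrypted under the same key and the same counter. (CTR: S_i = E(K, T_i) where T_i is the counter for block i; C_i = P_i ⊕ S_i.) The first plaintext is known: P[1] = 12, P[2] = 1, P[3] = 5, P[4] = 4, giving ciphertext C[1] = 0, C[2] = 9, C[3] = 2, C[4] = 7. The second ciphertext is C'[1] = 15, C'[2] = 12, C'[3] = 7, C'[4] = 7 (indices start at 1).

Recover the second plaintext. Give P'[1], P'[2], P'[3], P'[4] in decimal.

In CTR with a reused counter, both messages share the same keystream S_i, so C_i ⊕ C'_i = P_i ⊕ P'_i and thus P'_i = P_i ⊕ C_i ⊕ C'_i.
P'[1]: 12 ⊕ 0 ⊕ 15 = 3.
P'[2]: 1 ⊕ 9 ⊕ 12 = 4.
P'[3]: 5 ⊕ 2 ⊕ 7 = 0.
P'[4]: 4 ⊕ 7 ⊕ 7 = 4.

P'[1] = 3, P'[2] = 4, P'[3] = 0, P'[4] = 4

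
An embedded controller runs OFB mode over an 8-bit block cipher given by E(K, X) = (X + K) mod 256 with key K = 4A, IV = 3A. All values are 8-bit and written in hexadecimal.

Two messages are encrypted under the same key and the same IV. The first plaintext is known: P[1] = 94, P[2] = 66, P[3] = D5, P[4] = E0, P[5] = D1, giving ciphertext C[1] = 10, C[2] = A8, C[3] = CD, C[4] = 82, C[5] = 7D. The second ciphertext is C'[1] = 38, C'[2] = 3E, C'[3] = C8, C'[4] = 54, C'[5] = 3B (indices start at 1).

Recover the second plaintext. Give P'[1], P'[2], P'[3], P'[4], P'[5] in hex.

P'[1] = BC, P'[2] = F0, P'[3] = D0, P'[4] = 36, P'[5] = 97

In OFB with a reused IV, both messages share the same keystream S_i, so C_i ⊕ C'_i = P_i ⊕ P'_i and thus P'_i = P_i ⊕ C_i ⊕ C'_i.
P'[1]: 94 ⊕ 10 ⊕ 38 = BC.
P'[2]: 66 ⊕ A8 ⊕ 3E = F0.
P'[3]: D5 ⊕ CD ⊕ C8 = D0.
P'[4]: E0 ⊕ 82 ⊕ 54 = 36.
P'[5]: D1 ⊕ 7D ⊕ 3B = 97.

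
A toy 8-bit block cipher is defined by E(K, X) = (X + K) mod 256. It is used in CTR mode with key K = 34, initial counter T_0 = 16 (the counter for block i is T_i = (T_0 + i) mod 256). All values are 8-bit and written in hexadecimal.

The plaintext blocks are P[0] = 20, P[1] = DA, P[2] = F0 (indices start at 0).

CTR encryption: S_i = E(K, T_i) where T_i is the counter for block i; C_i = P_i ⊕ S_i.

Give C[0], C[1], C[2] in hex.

C[0]: T = 16, S = E(K, T) = 4A; 20 ⊕ 4A = 6A.
C[1]: T = 17, S = E(K, T) = 4B; DA ⊕ 4B = 91.
C[2]: T = 18, S = E(K, T) = 4C; F0 ⊕ 4C = BC.

C[0] = 6A, C[1] = 91, C[2] = BC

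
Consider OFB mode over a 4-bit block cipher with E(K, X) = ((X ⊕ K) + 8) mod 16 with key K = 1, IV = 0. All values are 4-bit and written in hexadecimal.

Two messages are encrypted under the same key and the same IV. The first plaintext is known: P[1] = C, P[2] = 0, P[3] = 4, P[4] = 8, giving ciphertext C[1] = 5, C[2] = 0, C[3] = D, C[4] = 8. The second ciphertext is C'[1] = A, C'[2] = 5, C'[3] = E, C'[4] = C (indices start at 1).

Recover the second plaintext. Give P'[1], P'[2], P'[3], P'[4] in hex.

P'[1] = 3, P'[2] = 5, P'[3] = 7, P'[4] = C

In OFB with a reused IV, both messages share the same keystream S_i, so C_i ⊕ C'_i = P_i ⊕ P'_i and thus P'_i = P_i ⊕ C_i ⊕ C'_i.
P'[1]: C ⊕ 5 ⊕ A = 3.
P'[2]: 0 ⊕ 0 ⊕ 5 = 5.
P'[3]: 4 ⊕ D ⊕ E = 7.
P'[4]: 8 ⊕ 8 ⊕ C = C.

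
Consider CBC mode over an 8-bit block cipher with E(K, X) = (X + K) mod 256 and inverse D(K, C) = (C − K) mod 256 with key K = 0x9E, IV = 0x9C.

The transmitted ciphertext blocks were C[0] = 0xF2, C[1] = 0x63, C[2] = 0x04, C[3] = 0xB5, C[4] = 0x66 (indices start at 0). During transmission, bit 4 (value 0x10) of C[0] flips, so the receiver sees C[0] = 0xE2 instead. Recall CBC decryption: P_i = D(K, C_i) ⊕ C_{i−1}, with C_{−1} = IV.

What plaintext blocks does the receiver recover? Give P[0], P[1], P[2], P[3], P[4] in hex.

P[0] = 0xD8, P[1] = 0x27, P[2] = 0x05, P[3] = 0x13, P[4] = 0x7D

Only C[0] changed, to 0xE2. In CBC, a change in C_i garbles P_i and flips the same bit in P_{i+1}. Decrypting the received ciphertext:
P[0]: D(K, 0xE2) = 0x44; 0x44 ⊕ 0x9C = 0xD8.
P[1]: D(K, 0x63) = 0xC5; 0xC5 ⊕ 0xE2 = 0x27.
P[2]: D(K, 0x04) = 0x66; 0x66 ⊕ 0x63 = 0x05.
P[3]: D(K, 0xB5) = 0x17; 0x17 ⊕ 0x04 = 0x13.
P[4]: D(K, 0x66) = 0xC8; 0xC8 ⊕ 0xB5 = 0x7D.
Blocks that differ from the original plaintext: P[0], P[1].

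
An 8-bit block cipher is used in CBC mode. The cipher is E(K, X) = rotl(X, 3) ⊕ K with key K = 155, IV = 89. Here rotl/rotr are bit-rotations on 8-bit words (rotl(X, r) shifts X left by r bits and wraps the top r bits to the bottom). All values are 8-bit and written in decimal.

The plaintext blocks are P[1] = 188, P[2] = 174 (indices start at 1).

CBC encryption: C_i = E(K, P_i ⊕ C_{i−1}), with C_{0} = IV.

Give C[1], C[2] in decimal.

C[1]: P[1] ⊕ 89 = 229; E(K, 229) = 180.
C[2]: P[2] ⊕ 180 = 26; E(K, 26) = 75.

C[1] = 180, C[2] = 75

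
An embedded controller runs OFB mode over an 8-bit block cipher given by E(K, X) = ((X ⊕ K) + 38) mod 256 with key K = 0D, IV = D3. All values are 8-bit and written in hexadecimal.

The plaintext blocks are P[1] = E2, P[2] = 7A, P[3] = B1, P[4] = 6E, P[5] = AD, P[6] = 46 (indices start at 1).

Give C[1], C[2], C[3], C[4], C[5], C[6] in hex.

C[1] = F4, C[2] = 29, C[3] = 27, C[4] = BD, C[5] = BB, C[6] = 15

OFB encryption: S_i = E(K, S_{i−1}) with S_{0} = IV; C_i = P_i ⊕ S_i.
C[1]: S = E(K, D3) = 16; E2 ⊕ 16 = F4.
C[2]: S = E(K, 16) = 53; 7A ⊕ 53 = 29.
C[3]: S = E(K, 53) = 96; B1 ⊕ 96 = 27.
C[4]: S = E(K, 96) = D3; 6E ⊕ D3 = BD.
C[5]: S = E(K, D3) = 16; AD ⊕ 16 = BB.
C[6]: S = E(K, 16) = 53; 46 ⊕ 53 = 15.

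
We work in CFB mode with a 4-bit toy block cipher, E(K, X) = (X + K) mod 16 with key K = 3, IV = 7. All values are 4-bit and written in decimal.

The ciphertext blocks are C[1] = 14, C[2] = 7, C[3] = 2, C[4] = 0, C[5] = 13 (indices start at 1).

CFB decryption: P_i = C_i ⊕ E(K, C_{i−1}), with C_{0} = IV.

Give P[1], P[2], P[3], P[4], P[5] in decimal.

P[1]: E(K, 7) = 10; 14 ⊕ 10 = 4.
P[2]: E(K, 14) = 1; 7 ⊕ 1 = 6.
P[3]: E(K, 7) = 10; 2 ⊕ 10 = 8.
P[4]: E(K, 2) = 5; 0 ⊕ 5 = 5.
P[5]: E(K, 0) = 3; 13 ⊕ 3 = 14.

P[1] = 4, P[2] = 6, P[3] = 8, P[4] = 5, P[5] = 14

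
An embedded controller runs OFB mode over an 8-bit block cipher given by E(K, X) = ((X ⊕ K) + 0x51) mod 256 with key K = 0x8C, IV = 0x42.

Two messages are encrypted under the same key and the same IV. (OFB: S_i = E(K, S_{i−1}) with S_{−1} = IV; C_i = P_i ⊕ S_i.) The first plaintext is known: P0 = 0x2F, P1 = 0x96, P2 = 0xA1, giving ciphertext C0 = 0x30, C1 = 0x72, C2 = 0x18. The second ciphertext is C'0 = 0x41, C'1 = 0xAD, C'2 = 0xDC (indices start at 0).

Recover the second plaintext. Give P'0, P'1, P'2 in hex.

In OFB with a reused IV, both messages share the same keystream S_i, so C_i ⊕ C'_i = P_i ⊕ P'_i and thus P'_i = P_i ⊕ C_i ⊕ C'_i.
P'0: 0x2F ⊕ 0x30 ⊕ 0x41 = 0x5E.
P'1: 0x96 ⊕ 0x72 ⊕ 0xAD = 0x49.
P'2: 0xA1 ⊕ 0x18 ⊕ 0xDC = 0x65.

P'0 = 0x5E, P'1 = 0x49, P'2 = 0x65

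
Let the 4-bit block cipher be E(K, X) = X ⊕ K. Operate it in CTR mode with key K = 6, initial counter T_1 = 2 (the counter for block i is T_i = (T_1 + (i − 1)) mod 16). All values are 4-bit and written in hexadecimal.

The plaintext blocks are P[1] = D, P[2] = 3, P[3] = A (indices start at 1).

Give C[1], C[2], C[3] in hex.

C[1] = 9, C[2] = 6, C[3] = 8

CTR encryption: S_i = E(K, T_i) where T_i is the counter for block i; C_i = P_i ⊕ S_i.
C[1]: T = 2, S = E(K, T) = 4; D ⊕ 4 = 9.
C[2]: T = 3, S = E(K, T) = 5; 3 ⊕ 5 = 6.
C[3]: T = 4, S = E(K, T) = 2; A ⊕ 2 = 8.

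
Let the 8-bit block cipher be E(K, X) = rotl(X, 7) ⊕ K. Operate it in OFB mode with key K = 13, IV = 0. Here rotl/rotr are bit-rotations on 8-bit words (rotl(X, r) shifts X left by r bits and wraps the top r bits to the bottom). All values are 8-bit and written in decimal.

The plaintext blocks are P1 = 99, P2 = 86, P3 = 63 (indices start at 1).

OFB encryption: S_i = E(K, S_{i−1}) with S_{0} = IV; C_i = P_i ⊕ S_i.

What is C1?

C1 = 110

C1: S = E(K, 0) = 13; 99 ⊕ 13 = 110.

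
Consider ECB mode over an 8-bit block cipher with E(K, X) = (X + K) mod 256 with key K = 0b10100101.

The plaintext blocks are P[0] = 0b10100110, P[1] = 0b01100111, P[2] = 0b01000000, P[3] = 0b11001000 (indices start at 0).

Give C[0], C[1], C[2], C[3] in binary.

C[0] = 0b01001011, C[1] = 0b00001100, C[2] = 0b11100101, C[3] = 0b01101101

ECB encryption: C_i = E(K, P_i).
C[0]: E(K, 0b10100110) = 0b01001011.
C[1]: E(K, 0b01100111) = 0b00001100.
C[2]: E(K, 0b01000000) = 0b11100101.
C[3]: E(K, 0b11001000) = 0b01101101.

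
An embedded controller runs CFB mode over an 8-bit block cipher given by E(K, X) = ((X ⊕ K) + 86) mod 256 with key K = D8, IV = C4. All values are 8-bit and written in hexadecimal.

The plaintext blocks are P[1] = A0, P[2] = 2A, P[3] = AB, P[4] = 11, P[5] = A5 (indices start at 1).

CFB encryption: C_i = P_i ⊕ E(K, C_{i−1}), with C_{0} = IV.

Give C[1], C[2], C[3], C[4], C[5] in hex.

C[1]: E(K, C4) = A2; A0 ⊕ A2 = 02.
C[2]: E(K, 02) = 60; 2A ⊕ 60 = 4A.
C[3]: E(K, 4A) = 18; AB ⊕ 18 = B3.
C[4]: E(K, B3) = F1; 11 ⊕ F1 = E0.
C[5]: E(K, E0) = BE; A5 ⊕ BE = 1B.

C[1] = 02, C[2] = 4A, C[3] = B3, C[4] = E0, C[5] = 1B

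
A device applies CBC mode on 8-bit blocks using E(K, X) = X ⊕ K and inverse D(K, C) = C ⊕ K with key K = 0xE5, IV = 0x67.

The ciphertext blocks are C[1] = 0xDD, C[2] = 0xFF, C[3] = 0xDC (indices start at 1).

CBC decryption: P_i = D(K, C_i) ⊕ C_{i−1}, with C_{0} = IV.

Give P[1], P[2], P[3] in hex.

P[1] = 0x5F, P[2] = 0xC7, P[3] = 0xC6

P[1]: D(K, 0xDD) = 0x38; 0x38 ⊕ 0x67 = 0x5F.
P[2]: D(K, 0xFF) = 0x1A; 0x1A ⊕ 0xDD = 0xC7.
P[3]: D(K, 0xDC) = 0x39; 0x39 ⊕ 0xFF = 0xC6.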